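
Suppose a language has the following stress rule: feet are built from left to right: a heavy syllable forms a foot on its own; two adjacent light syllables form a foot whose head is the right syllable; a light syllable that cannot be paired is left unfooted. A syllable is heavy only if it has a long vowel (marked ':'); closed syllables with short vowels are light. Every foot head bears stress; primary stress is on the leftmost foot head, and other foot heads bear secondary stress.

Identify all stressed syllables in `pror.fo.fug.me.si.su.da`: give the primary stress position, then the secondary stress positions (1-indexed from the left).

Weights: 1 pror L, 2 fo L, 3 fug L, 4 me L, 5 si L, 6 su L, 7 da L.
Parse left to right (heavy = foot alone; LL = one foot; stranded L unfooted): (pror.ˈfo) (fug.ˈme) (si.ˈsu) da.
Foot heads: 2, 4, 6.
Primary stress on the leftmost head = syllable 2.
Secondary stress on 4, 6: pror.ˈfo.fug.ˌme.si.ˌsu.da.

primary 2, secondary 4, 6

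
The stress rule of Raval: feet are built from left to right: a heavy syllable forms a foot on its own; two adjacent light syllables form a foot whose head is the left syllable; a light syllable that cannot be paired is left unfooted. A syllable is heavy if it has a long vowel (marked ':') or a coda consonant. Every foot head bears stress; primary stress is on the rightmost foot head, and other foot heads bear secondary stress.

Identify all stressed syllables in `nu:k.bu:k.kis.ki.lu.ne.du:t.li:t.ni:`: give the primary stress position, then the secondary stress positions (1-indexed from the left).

primary 9, secondary 1, 2, 3, 4, 7, 8

Weights: 1 nu:k H, 2 bu:k H, 3 kis H, 4 ki L, 5 lu L, 6 ne L, 7 du:t H, 8 li:t H, 9 ni: H.
Parse left to right (heavy = foot alone; LL = one foot; stranded L unfooted): (ˈnu:k) (ˈbu:k) (ˈkis) (ˈki.lu) ne (ˈdu:t) (ˈli:t) (ˈni:).
Foot heads: 1, 2, 3, 4, 7, 8, 9.
Primary stress on the rightmost head = syllable 9.
Secondary stress on 1, 2, 3, 4, 7, 8: ˌnu:k.ˌbu:k.ˌkis.ˌki.lu.ne.ˌdu:t.ˌli:t.ˈni:.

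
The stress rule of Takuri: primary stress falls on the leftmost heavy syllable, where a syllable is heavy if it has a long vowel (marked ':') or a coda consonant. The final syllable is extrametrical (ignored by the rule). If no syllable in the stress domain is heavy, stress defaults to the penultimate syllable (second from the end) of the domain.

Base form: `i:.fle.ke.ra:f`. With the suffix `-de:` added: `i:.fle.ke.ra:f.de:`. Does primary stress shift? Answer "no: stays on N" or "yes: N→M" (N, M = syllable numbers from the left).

Base `i:.fle.ke.ra:f` (4 syllables):
  The final syllable (4, ra:f) is extrametrical; the stress domain is syllables 1–3.
  Weights: 1 i: H, 2 fle L, 3 ke L.
  Heavy syllables in the domain: 1. The leftmost is syllable 1 (i:).
  → primary stress on syllable 1.
Suffixed `i:.fle.ke.ra:f.de:` (5 syllables):
  The final syllable (5, de:) is extrametrical; the stress domain is syllables 1–4.
  Weights: 1 i: H, 2 fle L, 3 ke L, 4 ra:f H.
  Heavy syllables in the domain: 1, 4. The leftmost is syllable 1 (i:).
  → primary stress on syllable 1.

no: stays on 1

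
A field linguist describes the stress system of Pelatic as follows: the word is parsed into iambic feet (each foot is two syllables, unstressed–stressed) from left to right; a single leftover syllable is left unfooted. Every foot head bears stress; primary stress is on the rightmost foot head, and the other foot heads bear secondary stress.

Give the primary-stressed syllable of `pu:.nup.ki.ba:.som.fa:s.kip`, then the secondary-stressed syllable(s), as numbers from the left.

primary 6, secondary 2, 4

Parse left to right into iambic (σˈσ) feet: (pu:.ˈnup) (ki.ˈba:) (som.ˈfa:s) kip. Syllable 7 is left unfooted.
Foot heads (stressed positions): 2, 4, 6.
End Rule Rightmost: primary stress on the rightmost head = syllable 6.
Secondary stress on 2, 4: pu:.ˌnup.ki.ˌba:.som.ˈfa:s.kip.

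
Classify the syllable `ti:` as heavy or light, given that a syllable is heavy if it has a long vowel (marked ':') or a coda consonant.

heavy

`ti:`: long vowel, open (no coda). Long vowel → heavy.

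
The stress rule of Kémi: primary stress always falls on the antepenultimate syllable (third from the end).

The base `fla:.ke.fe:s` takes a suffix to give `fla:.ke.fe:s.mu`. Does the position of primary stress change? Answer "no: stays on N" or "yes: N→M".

Base `fla:.ke.fe:s` (3 syllables):
  The word has 3 syllables; the antepenultimate syllable (third from the end) is syllable 1 (fla:).
  → primary stress on syllable 1.
Suffixed `fla:.ke.fe:s.mu` (4 syllables):
  The word has 4 syllables; the antepenultimate syllable (third from the end) is syllable 2 (ke).
  → primary stress on syllable 2.

yes: 1→2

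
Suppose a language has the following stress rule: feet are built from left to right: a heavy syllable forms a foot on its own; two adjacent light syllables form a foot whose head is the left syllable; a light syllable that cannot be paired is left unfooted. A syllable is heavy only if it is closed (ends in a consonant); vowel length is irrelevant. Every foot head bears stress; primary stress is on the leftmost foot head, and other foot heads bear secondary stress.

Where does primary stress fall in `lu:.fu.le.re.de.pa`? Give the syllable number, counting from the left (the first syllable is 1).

1

Weights: 1 lu: L, 2 fu L, 3 le L, 4 re L, 5 de L, 6 pa L.
Parse left to right (heavy = foot alone; LL = one foot; stranded L unfooted): (ˈlu:.fu) (ˈle.re) (ˈde.pa).
Foot heads: 1, 3, 5.
Primary stress on the leftmost head = syllable 1.
Primary stress: syllable 1 → ˈlu:.fu.le.re.de.pa.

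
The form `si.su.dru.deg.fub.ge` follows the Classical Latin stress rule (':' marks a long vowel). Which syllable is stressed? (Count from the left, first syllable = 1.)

5

Classical Latin: stress the penult if heavy (long vowel or closed), else the antepenult.
Weights: 4 deg H, 5 fub H, 6 ge L.
The penult (syllable 5, fub) is heavy, so it takes stress.
Stress on syllable 5: si.su.dru.deg.ˈfub.ge.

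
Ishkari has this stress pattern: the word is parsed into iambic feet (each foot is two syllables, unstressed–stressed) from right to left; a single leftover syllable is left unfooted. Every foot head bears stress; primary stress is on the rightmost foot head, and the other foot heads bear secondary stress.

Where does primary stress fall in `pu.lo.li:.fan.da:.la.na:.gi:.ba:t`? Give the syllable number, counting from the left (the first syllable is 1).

9

Parse right to left into iambic (σˈσ) feet: pu (lo.ˈli:) (fan.ˈda:) (la.ˈna:) (gi:.ˈba:t). Syllable 1 is left unfooted.
Foot heads (stressed positions): 3, 5, 7, 9.
End Rule Rightmost: primary stress on the rightmost head = syllable 9.
Primary stress: syllable 9 → pu.lo.li:.fan.da:.la.na:.gi:.ˈba:t.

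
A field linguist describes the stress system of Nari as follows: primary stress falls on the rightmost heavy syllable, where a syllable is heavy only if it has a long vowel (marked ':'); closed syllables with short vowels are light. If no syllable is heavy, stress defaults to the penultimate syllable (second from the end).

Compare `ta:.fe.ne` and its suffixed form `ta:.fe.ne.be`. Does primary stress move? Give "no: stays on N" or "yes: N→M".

no: stays on 1

Base `ta:.fe.ne` (3 syllables):
  Weights: 1 ta: H, 2 fe L, 3 ne L.
  Heavy syllables in the domain: 1. The rightmost is syllable 1 (ta:).
  → primary stress on syllable 1.
Suffixed `ta:.fe.ne.be` (4 syllables):
  Weights: 1 ta: H, 2 fe L, 3 ne L, 4 be L.
  Heavy syllables in the domain: 1. The rightmost is syllable 1 (ta:).
  → primary stress on syllable 1.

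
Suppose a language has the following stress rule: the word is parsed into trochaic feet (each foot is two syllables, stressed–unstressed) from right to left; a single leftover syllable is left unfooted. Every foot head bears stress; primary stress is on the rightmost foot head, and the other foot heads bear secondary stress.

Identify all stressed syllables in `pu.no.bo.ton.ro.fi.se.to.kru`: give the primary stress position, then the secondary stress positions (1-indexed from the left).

primary 8, secondary 2, 4, 6

Parse right to left into trochaic (ˈσσ) feet: pu (ˈno.bo) (ˈton.ro) (ˈfi.se) (ˈto.kru). Syllable 1 is left unfooted.
Foot heads (stressed positions): 2, 4, 6, 8.
End Rule Rightmost: primary stress on the rightmost head = syllable 8.
Secondary stress on 2, 4, 6: pu.ˌno.bo.ˌton.ro.ˌfi.se.ˈto.kru.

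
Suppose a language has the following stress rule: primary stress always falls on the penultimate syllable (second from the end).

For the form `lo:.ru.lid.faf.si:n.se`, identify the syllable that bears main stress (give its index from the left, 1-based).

5

The word has 6 syllables; the penultimate syllable (second from the end) is syllable 5 (si:n).
Primary stress: syllable 5 → lo:.ru.lid.faf.ˈsi:n.se.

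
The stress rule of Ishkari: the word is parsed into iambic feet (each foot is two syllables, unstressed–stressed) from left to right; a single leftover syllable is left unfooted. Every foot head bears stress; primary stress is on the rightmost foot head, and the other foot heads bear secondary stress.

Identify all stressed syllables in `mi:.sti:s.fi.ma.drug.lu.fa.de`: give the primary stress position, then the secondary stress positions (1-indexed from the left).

primary 8, secondary 2, 4, 6

Parse left to right into iambic (σˈσ) feet: (mi:.ˈsti:s) (fi.ˈma) (drug.ˈlu) (fa.ˈde).
Foot heads (stressed positions): 2, 4, 6, 8.
End Rule Rightmost: primary stress on the rightmost head = syllable 8.
Secondary stress on 2, 4, 6: mi:.ˌsti:s.fi.ˌma.drug.ˌlu.fa.ˈde.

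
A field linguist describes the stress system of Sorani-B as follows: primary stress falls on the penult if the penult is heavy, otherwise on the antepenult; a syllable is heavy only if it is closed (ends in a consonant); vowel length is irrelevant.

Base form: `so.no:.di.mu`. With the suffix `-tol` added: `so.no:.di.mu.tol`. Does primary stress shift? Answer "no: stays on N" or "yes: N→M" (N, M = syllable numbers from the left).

Base `so.no:.di.mu` (4 syllables):
  Weights: 2 no: L, 3 di L, 4 mu L.
  The penult (syllable 3, di) is light, so stress falls on the antepenult (syllable 2, no:).
  → primary stress on syllable 2.
Suffixed `so.no:.di.mu.tol` (5 syllables):
  Weights: 3 di L, 4 mu L, 5 tol H.
  The penult (syllable 4, mu) is light, so stress falls on the antepenult (syllable 3, di).
  → primary stress on syllable 3.

yes: 2→3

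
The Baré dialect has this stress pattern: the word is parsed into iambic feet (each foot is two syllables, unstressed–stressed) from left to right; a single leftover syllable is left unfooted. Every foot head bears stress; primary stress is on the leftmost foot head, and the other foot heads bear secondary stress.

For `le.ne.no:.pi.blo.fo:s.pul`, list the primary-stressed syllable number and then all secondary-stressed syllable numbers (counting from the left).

Parse left to right into iambic (σˈσ) feet: (le.ˈne) (no:.ˈpi) (blo.ˈfo:s) pul. Syllable 7 is left unfooted.
Foot heads (stressed positions): 2, 4, 6.
End Rule Leftmost: primary stress on the leftmost head = syllable 2.
Secondary stress on 4, 6: le.ˈne.no:.ˌpi.blo.ˌfo:s.pul.

primary 2, secondary 4, 6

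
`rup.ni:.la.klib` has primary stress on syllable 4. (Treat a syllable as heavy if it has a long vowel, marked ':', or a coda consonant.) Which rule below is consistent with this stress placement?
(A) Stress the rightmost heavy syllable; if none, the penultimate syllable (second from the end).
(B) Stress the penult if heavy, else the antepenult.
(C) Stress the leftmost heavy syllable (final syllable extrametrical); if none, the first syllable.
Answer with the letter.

Rule A → syllable 4 ✓.
Rule B → syllable 2 (observed: 4).
Rule C → syllable 1 (observed: 4).

A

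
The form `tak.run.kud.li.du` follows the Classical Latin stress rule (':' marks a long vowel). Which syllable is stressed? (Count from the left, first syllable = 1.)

3

Classical Latin: stress the penult if heavy (long vowel or closed), else the antepenult.
Weights: 3 kud H, 4 li L, 5 du L.
The penult (syllable 4, li) is light, so stress falls on the antepenult (syllable 3, kud).
Stress on syllable 3: tak.run.ˈkud.li.du.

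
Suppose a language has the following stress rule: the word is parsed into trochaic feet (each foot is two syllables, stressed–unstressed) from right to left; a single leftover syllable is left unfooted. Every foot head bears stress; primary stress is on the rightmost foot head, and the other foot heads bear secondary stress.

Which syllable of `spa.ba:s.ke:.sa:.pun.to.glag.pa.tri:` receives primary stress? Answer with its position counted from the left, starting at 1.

8

Parse right to left into trochaic (ˈσσ) feet: spa (ˈba:s.ke:) (ˈsa:.pun) (ˈto.glag) (ˈpa.tri:). Syllable 1 is left unfooted.
Foot heads (stressed positions): 2, 4, 6, 8.
End Rule Rightmost: primary stress on the rightmost head = syllable 8.
Primary stress: syllable 8 → spa.ba:s.ke:.sa:.pun.to.glag.ˈpa.tri:.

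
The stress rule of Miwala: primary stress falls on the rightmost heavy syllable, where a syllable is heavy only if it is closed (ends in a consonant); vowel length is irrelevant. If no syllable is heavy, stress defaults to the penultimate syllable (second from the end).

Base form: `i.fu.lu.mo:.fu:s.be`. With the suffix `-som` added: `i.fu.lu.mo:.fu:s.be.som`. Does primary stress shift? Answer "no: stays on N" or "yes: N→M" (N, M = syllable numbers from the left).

Base `i.fu.lu.mo:.fu:s.be` (6 syllables):
  Weights: 1 i L, 2 fu L, 3 lu L, 4 mo: L, 5 fu:s H, 6 be L.
  Heavy syllables in the domain: 5. The rightmost is syllable 5 (fu:s).
  → primary stress on syllable 5.
Suffixed `i.fu.lu.mo:.fu:s.be.som` (7 syllables):
  Weights: 1 i L, 2 fu L, 3 lu L, 4 mo: L, 5 fu:s H, 6 be L, 7 som H.
  Heavy syllables in the domain: 5, 7. The rightmost is syllable 7 (som).
  → primary stress on syllable 7.

yes: 5→7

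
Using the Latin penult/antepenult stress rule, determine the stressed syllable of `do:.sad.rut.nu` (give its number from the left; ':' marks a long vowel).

Classical Latin: stress the penult if heavy (long vowel or closed), else the antepenult.
Weights: 2 sad H, 3 rut H, 4 nu L.
The penult (syllable 3, rut) is heavy, so it takes stress.
Stress on syllable 3: do:.sad.ˈrut.nu.

3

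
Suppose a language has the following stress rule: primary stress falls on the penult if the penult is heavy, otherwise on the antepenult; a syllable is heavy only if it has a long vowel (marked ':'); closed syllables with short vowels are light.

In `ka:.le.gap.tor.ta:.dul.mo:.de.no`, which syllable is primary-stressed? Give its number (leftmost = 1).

Weights: 7 mo: H, 8 de L, 9 no L.
The penult (syllable 8, de) is light, so stress falls on the antepenult (syllable 7, mo:).
Primary stress: syllable 7 → ka:.le.gap.tor.ta:.dul.ˈmo:.de.no.

7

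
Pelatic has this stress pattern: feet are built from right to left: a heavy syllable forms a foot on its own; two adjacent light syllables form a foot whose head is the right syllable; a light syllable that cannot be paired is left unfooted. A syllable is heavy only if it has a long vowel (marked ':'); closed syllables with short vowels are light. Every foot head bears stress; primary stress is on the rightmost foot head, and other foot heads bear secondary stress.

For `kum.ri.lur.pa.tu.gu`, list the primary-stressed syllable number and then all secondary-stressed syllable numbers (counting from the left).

Weights: 1 kum L, 2 ri L, 3 lur L, 4 pa L, 5 tu L, 6 gu L.
Parse right to left (heavy = foot alone; LL = one foot; stranded L unfooted): (kum.ˈri) (lur.ˈpa) (tu.ˈgu).
Foot heads: 2, 4, 6.
Primary stress on the rightmost head = syllable 6.
Secondary stress on 2, 4: kum.ˌri.lur.ˌpa.tu.ˈgu.

primary 6, secondary 2, 4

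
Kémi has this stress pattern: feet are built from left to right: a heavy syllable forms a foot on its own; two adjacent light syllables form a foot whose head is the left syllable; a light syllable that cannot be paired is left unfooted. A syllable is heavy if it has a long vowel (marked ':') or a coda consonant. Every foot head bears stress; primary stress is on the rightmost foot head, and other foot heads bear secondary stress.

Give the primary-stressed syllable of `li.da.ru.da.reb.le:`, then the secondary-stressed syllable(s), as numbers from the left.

primary 6, secondary 1, 3, 5

Weights: 1 li L, 2 da L, 3 ru L, 4 da L, 5 reb H, 6 le: H.
Parse left to right (heavy = foot alone; LL = one foot; stranded L unfooted): (ˈli.da) (ˈru.da) (ˈreb) (ˈle:).
Foot heads: 1, 3, 5, 6.
Primary stress on the rightmost head = syllable 6.
Secondary stress on 1, 3, 5: ˌli.da.ˌru.da.ˌreb.ˈle:.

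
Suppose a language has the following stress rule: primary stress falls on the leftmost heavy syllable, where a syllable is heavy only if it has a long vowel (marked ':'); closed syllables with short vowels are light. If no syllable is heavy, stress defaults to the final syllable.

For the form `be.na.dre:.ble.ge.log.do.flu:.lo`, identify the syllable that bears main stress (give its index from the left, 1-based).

3

Weights: 1 be L, 2 na L, 3 dre: H, 4 ble L, 5 ge L, 6 log L, 7 do L, 8 flu: H, 9 lo L.
Heavy syllables in the domain: 3, 8. The leftmost is syllable 3 (dre:).
Primary stress: syllable 3 → be.na.ˈdre:.ble.ge.log.do.flu:.lo.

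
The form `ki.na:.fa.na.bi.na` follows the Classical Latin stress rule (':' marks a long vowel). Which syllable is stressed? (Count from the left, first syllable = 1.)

4

Classical Latin: stress the penult if heavy (long vowel or closed), else the antepenult.
Weights: 4 na L, 5 bi L, 6 na L.
The penult (syllable 5, bi) is light, so stress falls on the antepenult (syllable 4, na).
Stress on syllable 4: ki.na:.fa.ˈna.bi.na.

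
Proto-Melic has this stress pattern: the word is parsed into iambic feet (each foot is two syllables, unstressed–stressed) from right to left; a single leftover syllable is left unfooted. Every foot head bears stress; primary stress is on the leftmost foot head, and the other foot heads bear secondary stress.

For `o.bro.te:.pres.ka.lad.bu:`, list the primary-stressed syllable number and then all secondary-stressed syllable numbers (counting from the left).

Parse right to left into iambic (σˈσ) feet: o (bro.ˈte:) (pres.ˈka) (lad.ˈbu:). Syllable 1 is left unfooted.
Foot heads (stressed positions): 3, 5, 7.
End Rule Leftmost: primary stress on the leftmost head = syllable 3.
Secondary stress on 5, 7: o.bro.ˈte:.pres.ˌka.lad.ˌbu:.

primary 3, secondary 5, 7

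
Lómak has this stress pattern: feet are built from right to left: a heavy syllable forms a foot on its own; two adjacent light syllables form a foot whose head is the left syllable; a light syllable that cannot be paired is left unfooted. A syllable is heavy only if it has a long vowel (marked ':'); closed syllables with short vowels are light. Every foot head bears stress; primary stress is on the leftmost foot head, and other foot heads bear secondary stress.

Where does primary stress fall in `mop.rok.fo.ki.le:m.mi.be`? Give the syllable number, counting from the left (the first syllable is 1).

1

Weights: 1 mop L, 2 rok L, 3 fo L, 4 ki L, 5 le:m H, 6 mi L, 7 be L.
Parse right to left (heavy = foot alone; LL = one foot; stranded L unfooted): (ˈmop.rok) (ˈfo.ki) (ˈle:m) (ˈmi.be).
Foot heads: 1, 3, 5, 6.
Primary stress on the leftmost head = syllable 1.
Primary stress: syllable 1 → ˈmop.rok.fo.ki.le:m.mi.be.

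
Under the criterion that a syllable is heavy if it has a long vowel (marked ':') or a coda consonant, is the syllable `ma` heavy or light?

`ma`: short vowel, open (no coda). Short vowel, open → light.

light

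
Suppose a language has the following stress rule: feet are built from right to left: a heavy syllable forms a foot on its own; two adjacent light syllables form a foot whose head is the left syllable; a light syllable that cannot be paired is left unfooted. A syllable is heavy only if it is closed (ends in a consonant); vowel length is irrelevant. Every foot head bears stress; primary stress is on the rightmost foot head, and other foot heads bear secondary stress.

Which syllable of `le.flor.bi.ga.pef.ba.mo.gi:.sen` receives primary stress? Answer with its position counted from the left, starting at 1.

Weights: 1 le L, 2 flor H, 3 bi L, 4 ga L, 5 pef H, 6 ba L, 7 mo L, 8 gi: L, 9 sen H.
Parse right to left (heavy = foot alone; LL = one foot; stranded L unfooted): le (ˈflor) (ˈbi.ga) (ˈpef) ba (ˈmo.gi:) (ˈsen).
Foot heads: 2, 3, 5, 7, 9.
Primary stress on the rightmost head = syllable 9.
Primary stress: syllable 9 → le.flor.bi.ga.pef.ba.mo.gi:.ˈsen.

9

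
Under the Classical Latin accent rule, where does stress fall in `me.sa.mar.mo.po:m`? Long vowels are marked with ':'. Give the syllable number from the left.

Classical Latin: stress the penult if heavy (long vowel or closed), else the antepenult.
Weights: 3 mar H, 4 mo L, 5 po:m H.
The penult (syllable 4, mo) is light, so stress falls on the antepenult (syllable 3, mar).
Stress on syllable 3: me.sa.ˈmar.mo.po:m.

3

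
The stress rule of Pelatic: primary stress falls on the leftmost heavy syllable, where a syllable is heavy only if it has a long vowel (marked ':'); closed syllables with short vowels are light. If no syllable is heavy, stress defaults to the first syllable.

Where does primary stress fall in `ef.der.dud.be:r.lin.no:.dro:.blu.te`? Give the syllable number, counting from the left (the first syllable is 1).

Weights: 1 ef L, 2 der L, 3 dud L, 4 be:r H, 5 lin L, 6 no: H, 7 dro: H, 8 blu L, 9 te L.
Heavy syllables in the domain: 4, 6, 7. The leftmost is syllable 4 (be:r).
Primary stress: syllable 4 → ef.der.dud.ˈbe:r.lin.no:.dro:.blu.te.

4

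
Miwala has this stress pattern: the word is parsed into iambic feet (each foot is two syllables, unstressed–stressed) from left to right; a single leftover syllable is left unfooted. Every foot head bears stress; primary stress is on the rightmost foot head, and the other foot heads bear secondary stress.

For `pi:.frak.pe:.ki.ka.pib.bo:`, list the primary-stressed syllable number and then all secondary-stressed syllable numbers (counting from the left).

Parse left to right into iambic (σˈσ) feet: (pi:.ˈfrak) (pe:.ˈki) (ka.ˈpib) bo:. Syllable 7 is left unfooted.
Foot heads (stressed positions): 2, 4, 6.
End Rule Rightmost: primary stress on the rightmost head = syllable 6.
Secondary stress on 2, 4: pi:.ˌfrak.pe:.ˌki.ka.ˈpib.bo:.

primary 6, secondary 2, 4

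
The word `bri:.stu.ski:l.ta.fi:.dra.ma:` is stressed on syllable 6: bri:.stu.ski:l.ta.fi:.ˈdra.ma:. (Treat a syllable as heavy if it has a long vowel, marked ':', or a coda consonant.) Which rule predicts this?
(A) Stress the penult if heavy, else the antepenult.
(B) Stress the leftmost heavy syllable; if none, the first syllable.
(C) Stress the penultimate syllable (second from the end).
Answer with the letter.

Rule A → syllable 5 (observed: 6).
Rule B → syllable 1 (observed: 6).
Rule C → syllable 6 ✓.

C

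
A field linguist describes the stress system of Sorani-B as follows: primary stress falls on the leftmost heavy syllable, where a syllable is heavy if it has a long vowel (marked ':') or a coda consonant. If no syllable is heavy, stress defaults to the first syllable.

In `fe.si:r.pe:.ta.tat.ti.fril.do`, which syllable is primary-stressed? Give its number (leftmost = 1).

Weights: 1 fe L, 2 si:r H, 3 pe: H, 4 ta L, 5 tat H, 6 ti L, 7 fril H, 8 do L.
Heavy syllables in the domain: 2, 3, 5, 7. The leftmost is syllable 2 (si:r).
Primary stress: syllable 2 → fe.ˈsi:r.pe:.ta.tat.ti.fril.do.

2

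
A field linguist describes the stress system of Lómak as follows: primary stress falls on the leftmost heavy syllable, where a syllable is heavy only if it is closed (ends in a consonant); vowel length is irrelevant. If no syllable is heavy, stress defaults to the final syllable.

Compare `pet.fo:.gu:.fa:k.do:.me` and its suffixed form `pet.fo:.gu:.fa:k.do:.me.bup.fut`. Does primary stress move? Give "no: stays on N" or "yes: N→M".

no: stays on 1

Base `pet.fo:.gu:.fa:k.do:.me` (6 syllables):
  Weights: 1 pet H, 2 fo: L, 3 gu: L, 4 fa:k H, 5 do: L, 6 me L.
  Heavy syllables in the domain: 1, 4. The leftmost is syllable 1 (pet).
  → primary stress on syllable 1.
Suffixed `pet.fo:.gu:.fa:k.do:.me.bup.fut` (8 syllables):
  Weights: 1 pet H, 2 fo: L, 3 gu: L, 4 fa:k H, 5 do: L, 6 me L, 7 bup H, 8 fut H.
  Heavy syllables in the domain: 1, 4, 7, 8. The leftmost is syllable 1 (pet).
  → primary stress on syllable 1.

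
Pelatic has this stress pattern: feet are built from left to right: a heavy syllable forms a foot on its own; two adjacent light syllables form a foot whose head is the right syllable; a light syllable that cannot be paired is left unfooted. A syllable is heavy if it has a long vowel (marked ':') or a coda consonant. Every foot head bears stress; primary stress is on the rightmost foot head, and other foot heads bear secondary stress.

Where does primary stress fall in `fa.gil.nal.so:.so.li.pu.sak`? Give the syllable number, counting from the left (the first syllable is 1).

8

Weights: 1 fa L, 2 gil H, 3 nal H, 4 so: H, 5 so L, 6 li L, 7 pu L, 8 sak H.
Parse left to right (heavy = foot alone; LL = one foot; stranded L unfooted): fa (ˈgil) (ˈnal) (ˈso:) (so.ˈli) pu (ˈsak).
Foot heads: 2, 3, 4, 6, 8.
Primary stress on the rightmost head = syllable 8.
Primary stress: syllable 8 → fa.gil.nal.so:.so.li.pu.ˈsak.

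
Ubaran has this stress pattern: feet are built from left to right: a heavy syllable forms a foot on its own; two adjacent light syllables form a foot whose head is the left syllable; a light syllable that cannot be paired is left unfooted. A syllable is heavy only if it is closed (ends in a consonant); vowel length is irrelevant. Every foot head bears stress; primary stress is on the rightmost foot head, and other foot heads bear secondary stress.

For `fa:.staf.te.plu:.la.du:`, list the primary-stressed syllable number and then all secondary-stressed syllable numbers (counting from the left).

Weights: 1 fa: L, 2 staf H, 3 te L, 4 plu: L, 5 la L, 6 du: L.
Parse left to right (heavy = foot alone; LL = one foot; stranded L unfooted): fa: (ˈstaf) (ˈte.plu:) (ˈla.du:).
Foot heads: 2, 3, 5.
Primary stress on the rightmost head = syllable 5.
Secondary stress on 2, 3: fa:.ˌstaf.ˌte.plu:.ˈla.du:.

primary 5, secondary 2, 3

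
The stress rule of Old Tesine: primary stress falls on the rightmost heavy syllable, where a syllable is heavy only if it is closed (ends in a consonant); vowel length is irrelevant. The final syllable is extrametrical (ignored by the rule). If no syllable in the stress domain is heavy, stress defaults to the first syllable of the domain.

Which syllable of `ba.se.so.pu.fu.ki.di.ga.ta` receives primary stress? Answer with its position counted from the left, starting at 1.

The final syllable (9, ta) is extrametrical; the stress domain is syllables 1–8.
Weights: 1 ba L, 2 se L, 3 so L, 4 pu L, 5 fu L, 6 ki L, 7 di L, 8 ga L.
No heavy syllable in the domain; default to the first syllable of the domain = syllable 1.
Primary stress: syllable 1 → ˈba.se.so.pu.fu.ki.di.ga.ta.

1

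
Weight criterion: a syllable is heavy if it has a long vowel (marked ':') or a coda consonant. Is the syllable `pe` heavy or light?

light

`pe`: short vowel, open (no coda). Short vowel, open → light.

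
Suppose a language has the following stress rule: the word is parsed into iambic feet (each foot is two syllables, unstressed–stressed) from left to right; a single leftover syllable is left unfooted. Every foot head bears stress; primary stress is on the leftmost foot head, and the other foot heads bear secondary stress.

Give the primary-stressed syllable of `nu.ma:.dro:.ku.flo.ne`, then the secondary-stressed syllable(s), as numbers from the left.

primary 2, secondary 4, 6

Parse left to right into iambic (σˈσ) feet: (nu.ˈma:) (dro:.ˈku) (flo.ˈne).
Foot heads (stressed positions): 2, 4, 6.
End Rule Leftmost: primary stress on the leftmost head = syllable 2.
Secondary stress on 4, 6: nu.ˈma:.dro:.ˌku.flo.ˌne.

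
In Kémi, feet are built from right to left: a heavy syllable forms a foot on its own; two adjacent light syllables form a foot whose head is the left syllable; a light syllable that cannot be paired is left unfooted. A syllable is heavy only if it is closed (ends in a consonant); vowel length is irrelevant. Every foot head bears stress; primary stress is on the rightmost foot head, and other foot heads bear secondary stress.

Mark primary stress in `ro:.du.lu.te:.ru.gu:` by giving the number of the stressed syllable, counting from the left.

5

Weights: 1 ro: L, 2 du L, 3 lu L, 4 te: L, 5 ru L, 6 gu: L.
Parse right to left (heavy = foot alone; LL = one foot; stranded L unfooted): (ˈro:.du) (ˈlu.te:) (ˈru.gu:).
Foot heads: 1, 3, 5.
Primary stress on the rightmost head = syllable 5.
Primary stress: syllable 5 → ro:.du.lu.te:.ˈru.gu:.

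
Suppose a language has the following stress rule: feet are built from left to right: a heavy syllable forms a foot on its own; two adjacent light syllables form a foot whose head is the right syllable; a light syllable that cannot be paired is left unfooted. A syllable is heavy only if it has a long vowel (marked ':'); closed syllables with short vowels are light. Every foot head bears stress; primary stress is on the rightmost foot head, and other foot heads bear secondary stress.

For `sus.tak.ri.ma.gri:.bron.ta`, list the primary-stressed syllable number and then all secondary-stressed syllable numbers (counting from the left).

primary 7, secondary 2, 4, 5

Weights: 1 sus L, 2 tak L, 3 ri L, 4 ma L, 5 gri: H, 6 bron L, 7 ta L.
Parse left to right (heavy = foot alone; LL = one foot; stranded L unfooted): (sus.ˈtak) (ri.ˈma) (ˈgri:) (bron.ˈta).
Foot heads: 2, 4, 5, 7.
Primary stress on the rightmost head = syllable 7.
Secondary stress on 2, 4, 5: sus.ˌtak.ri.ˌma.ˌgri:.bron.ˈta.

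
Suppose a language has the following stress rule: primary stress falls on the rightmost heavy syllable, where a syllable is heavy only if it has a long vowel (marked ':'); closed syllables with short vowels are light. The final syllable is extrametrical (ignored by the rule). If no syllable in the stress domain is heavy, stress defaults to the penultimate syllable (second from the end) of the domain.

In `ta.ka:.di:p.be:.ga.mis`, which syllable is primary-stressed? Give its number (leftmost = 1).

4

The final syllable (6, mis) is extrametrical; the stress domain is syllables 1–5.
Weights: 1 ta L, 2 ka: H, 3 di:p H, 4 be: H, 5 ga L.
Heavy syllables in the domain: 2, 3, 4. The rightmost is syllable 4 (be:).
Primary stress: syllable 4 → ta.ka:.di:p.ˈbe:.ga.mis.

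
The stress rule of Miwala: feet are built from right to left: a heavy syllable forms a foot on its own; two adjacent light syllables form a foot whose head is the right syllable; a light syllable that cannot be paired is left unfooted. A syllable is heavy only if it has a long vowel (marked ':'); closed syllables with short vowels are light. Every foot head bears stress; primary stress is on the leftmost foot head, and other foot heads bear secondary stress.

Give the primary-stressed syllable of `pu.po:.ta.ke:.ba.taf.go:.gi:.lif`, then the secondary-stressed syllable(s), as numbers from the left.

primary 2, secondary 4, 6, 7, 8

Weights: 1 pu L, 2 po: H, 3 ta L, 4 ke: H, 5 ba L, 6 taf L, 7 go: H, 8 gi: H, 9 lif L.
Parse right to left (heavy = foot alone; LL = one foot; stranded L unfooted): pu (ˈpo:) ta (ˈke:) (ba.ˈtaf) (ˈgo:) (ˈgi:) lif.
Foot heads: 2, 4, 6, 7, 8.
Primary stress on the leftmost head = syllable 2.
Secondary stress on 4, 6, 7, 8: pu.ˈpo:.ta.ˌke:.ba.ˌtaf.ˌgo:.ˌgi:.lif.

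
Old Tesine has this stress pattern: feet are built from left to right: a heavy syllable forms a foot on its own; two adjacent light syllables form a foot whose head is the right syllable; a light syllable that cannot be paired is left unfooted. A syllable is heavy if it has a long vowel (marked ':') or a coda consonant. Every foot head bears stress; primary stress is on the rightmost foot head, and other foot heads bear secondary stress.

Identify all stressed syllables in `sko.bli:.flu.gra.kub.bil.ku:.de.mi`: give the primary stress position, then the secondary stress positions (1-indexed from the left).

Weights: 1 sko L, 2 bli: H, 3 flu L, 4 gra L, 5 kub H, 6 bil H, 7 ku: H, 8 de L, 9 mi L.
Parse left to right (heavy = foot alone; LL = one foot; stranded L unfooted): sko (ˈbli:) (flu.ˈgra) (ˈkub) (ˈbil) (ˈku:) (de.ˈmi).
Foot heads: 2, 4, 5, 6, 7, 9.
Primary stress on the rightmost head = syllable 9.
Secondary stress on 2, 4, 5, 6, 7: sko.ˌbli:.flu.ˌgra.ˌkub.ˌbil.ˌku:.de.ˈmi.

primary 9, secondary 2, 4, 5, 6, 7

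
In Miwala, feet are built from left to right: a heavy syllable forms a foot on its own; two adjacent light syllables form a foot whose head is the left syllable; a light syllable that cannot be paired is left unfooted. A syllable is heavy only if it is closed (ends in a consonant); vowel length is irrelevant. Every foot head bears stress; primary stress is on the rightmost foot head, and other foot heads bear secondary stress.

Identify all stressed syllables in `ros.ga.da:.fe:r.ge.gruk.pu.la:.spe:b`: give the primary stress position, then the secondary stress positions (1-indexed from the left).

primary 9, secondary 1, 2, 4, 6, 7

Weights: 1 ros H, 2 ga L, 3 da: L, 4 fe:r H, 5 ge L, 6 gruk H, 7 pu L, 8 la: L, 9 spe:b H.
Parse left to right (heavy = foot alone; LL = one foot; stranded L unfooted): (ˈros) (ˈga.da:) (ˈfe:r) ge (ˈgruk) (ˈpu.la:) (ˈspe:b).
Foot heads: 1, 2, 4, 6, 7, 9.
Primary stress on the rightmost head = syllable 9.
Secondary stress on 1, 2, 4, 6, 7: ˌros.ˌga.da:.ˌfe:r.ge.ˌgruk.ˌpu.la:.ˈspe:b.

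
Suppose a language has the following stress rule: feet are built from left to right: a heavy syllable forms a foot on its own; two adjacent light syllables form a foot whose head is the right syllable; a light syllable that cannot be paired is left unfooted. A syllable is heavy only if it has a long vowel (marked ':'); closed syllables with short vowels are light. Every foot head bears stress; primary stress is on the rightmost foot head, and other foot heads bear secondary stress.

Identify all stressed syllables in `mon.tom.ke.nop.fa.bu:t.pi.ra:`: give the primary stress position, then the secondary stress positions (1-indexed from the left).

primary 8, secondary 2, 4, 6

Weights: 1 mon L, 2 tom L, 3 ke L, 4 nop L, 5 fa L, 6 bu:t H, 7 pi L, 8 ra: H.
Parse left to right (heavy = foot alone; LL = one foot; stranded L unfooted): (mon.ˈtom) (ke.ˈnop) fa (ˈbu:t) pi (ˈra:).
Foot heads: 2, 4, 6, 8.
Primary stress on the rightmost head = syllable 8.
Secondary stress on 2, 4, 6: mon.ˌtom.ke.ˌnop.fa.ˌbu:t.pi.ˈra:.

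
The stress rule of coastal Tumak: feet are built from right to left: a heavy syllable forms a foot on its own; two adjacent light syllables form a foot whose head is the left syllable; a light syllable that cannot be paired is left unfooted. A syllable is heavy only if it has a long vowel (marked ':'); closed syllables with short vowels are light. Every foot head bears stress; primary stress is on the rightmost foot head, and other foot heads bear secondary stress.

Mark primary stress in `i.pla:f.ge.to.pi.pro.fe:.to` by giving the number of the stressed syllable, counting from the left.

7

Weights: 1 i L, 2 pla:f H, 3 ge L, 4 to L, 5 pi L, 6 pro L, 7 fe: H, 8 to L.
Parse right to left (heavy = foot alone; LL = one foot; stranded L unfooted): i (ˈpla:f) (ˈge.to) (ˈpi.pro) (ˈfe:) to.
Foot heads: 2, 3, 5, 7.
Primary stress on the rightmost head = syllable 7.
Primary stress: syllable 7 → i.pla:f.ge.to.pi.pro.ˈfe:.to.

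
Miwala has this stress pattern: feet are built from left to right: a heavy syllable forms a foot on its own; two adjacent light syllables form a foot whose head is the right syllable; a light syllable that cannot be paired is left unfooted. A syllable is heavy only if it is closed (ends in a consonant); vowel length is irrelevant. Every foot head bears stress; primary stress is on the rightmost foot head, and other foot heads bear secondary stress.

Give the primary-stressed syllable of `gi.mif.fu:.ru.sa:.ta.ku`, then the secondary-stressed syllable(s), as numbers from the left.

primary 6, secondary 2, 4

Weights: 1 gi L, 2 mif H, 3 fu: L, 4 ru L, 5 sa: L, 6 ta L, 7 ku L.
Parse left to right (heavy = foot alone; LL = one foot; stranded L unfooted): gi (ˈmif) (fu:.ˈru) (sa:.ˈta) ku.
Foot heads: 2, 4, 6.
Primary stress on the rightmost head = syllable 6.
Secondary stress on 2, 4: gi.ˌmif.fu:.ˌru.sa:.ˈta.ku.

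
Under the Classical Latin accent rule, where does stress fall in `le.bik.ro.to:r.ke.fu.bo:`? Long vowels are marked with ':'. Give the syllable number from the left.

5

Classical Latin: stress the penult if heavy (long vowel or closed), else the antepenult.
Weights: 5 ke L, 6 fu L, 7 bo: H.
The penult (syllable 6, fu) is light, so stress falls on the antepenult (syllable 5, ke).
Stress on syllable 5: le.bik.ro.to:r.ˈke.fu.bo:.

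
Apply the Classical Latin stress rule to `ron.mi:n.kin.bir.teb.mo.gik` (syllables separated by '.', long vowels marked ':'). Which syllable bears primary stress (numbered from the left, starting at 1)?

Classical Latin: stress the penult if heavy (long vowel or closed), else the antepenult.
Weights: 5 teb H, 6 mo L, 7 gik H.
The penult (syllable 6, mo) is light, so stress falls on the antepenult (syllable 5, teb).
Stress on syllable 5: ron.mi:n.kin.bir.ˈteb.mo.gik.

5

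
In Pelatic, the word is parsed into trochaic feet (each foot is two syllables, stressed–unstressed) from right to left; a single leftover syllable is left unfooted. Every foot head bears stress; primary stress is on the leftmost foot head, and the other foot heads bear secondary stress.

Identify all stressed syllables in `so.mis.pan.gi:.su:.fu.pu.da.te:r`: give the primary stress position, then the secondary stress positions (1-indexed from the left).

primary 2, secondary 4, 6, 8

Parse right to left into trochaic (ˈσσ) feet: so (ˈmis.pan) (ˈgi:.su:) (ˈfu.pu) (ˈda.te:r). Syllable 1 is left unfooted.
Foot heads (stressed positions): 2, 4, 6, 8.
End Rule Leftmost: primary stress on the leftmost head = syllable 2.
Secondary stress on 4, 6, 8: so.ˈmis.pan.ˌgi:.su:.ˌfu.pu.ˌda.te:r.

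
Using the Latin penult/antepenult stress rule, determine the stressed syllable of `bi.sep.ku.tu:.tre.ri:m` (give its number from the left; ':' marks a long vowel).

4

Classical Latin: stress the penult if heavy (long vowel or closed), else the antepenult.
Weights: 4 tu: H, 5 tre L, 6 ri:m H.
The penult (syllable 5, tre) is light, so stress falls on the antepenult (syllable 4, tu:).
Stress on syllable 4: bi.sep.ku.ˈtu:.tre.ri:m.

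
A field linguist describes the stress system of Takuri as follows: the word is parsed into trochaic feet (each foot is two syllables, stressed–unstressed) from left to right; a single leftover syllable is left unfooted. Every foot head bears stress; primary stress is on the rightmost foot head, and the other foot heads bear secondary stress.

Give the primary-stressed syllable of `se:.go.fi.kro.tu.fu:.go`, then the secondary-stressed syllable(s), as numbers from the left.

primary 5, secondary 1, 3

Parse left to right into trochaic (ˈσσ) feet: (ˈse:.go) (ˈfi.kro) (ˈtu.fu:) go. Syllable 7 is left unfooted.
Foot heads (stressed positions): 1, 3, 5.
End Rule Rightmost: primary stress on the rightmost head = syllable 5.
Secondary stress on 1, 3: ˌse:.go.ˌfi.kro.ˈtu.fu:.go.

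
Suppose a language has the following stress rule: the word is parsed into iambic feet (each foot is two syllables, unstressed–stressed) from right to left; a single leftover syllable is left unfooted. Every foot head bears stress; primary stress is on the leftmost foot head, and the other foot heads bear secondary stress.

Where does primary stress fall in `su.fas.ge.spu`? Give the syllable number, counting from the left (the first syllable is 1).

Parse right to left into iambic (σˈσ) feet: (su.ˈfas) (ge.ˈspu).
Foot heads (stressed positions): 2, 4.
End Rule Leftmost: primary stress on the leftmost head = syllable 2.
Primary stress: syllable 2 → su.ˈfas.ge.spu.

2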